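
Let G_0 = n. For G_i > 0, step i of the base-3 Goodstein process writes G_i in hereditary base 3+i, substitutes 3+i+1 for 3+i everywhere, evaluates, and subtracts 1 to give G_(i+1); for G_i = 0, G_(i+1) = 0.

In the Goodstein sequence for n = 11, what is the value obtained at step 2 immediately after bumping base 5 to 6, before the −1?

36

base 3: 11 = 3^2 + 2; at 4: 4^2 + 2 = 18; next = 17
base 4: 17 = 4^2 + 1; at 5: 5^2 + 1 = 26; next = 25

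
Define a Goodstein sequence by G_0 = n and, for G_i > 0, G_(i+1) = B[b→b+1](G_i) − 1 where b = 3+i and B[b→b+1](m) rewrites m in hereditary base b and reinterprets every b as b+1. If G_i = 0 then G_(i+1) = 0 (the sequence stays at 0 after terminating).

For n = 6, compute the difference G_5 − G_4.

base 3: 6 = 2·3; at 4: 2·4 = 8; next = 7
base 4: 7 = 4 + 3; at 5: 5 + 3 = 8; next = 7
base 5: 7 = 5 + 2; at 6: 6 + 2 = 8; next = 7
base 6: 7 = 6 + 1; at 7: 7 + 1 = 8; next = 7
base 7: 7 = 7; at 8: 8 = 8; next = 7

0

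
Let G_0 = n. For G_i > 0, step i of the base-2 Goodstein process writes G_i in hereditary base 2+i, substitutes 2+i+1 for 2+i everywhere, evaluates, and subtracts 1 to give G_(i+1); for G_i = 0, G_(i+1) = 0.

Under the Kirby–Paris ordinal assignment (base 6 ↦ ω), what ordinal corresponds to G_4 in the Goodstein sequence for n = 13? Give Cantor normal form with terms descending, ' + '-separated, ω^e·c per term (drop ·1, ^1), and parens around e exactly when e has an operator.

ω^(ω + 1) + ω^3·3 + ω^2·3 + ω·3 + 1

(0) 13|_2 = 2^(2 + 1) + 2^2 + 1 ↦ 3^(3 + 1) + 3^3 + 1|_3 = 109 ⇒ 108
(1) 108|_3 = 3^(3 + 1) + 3^3 ↦ 4^(4 + 1) + 4^4|_4 = 1280 ⇒ 1279
(2) 1279|_4 = 4^(4 + 1) + 3·4^3 + 3·4^2 + 3·4 + 3 ↦ 5^(5 + 1) + 3·5^3 + 3·5^2 + 3·5 + 3|_5 = 16093 ⇒ 16092
(3) 16092|_5 = 5^(5 + 1) + 3·5^3 + 3·5^2 + 3·5 + 2 ↦ 6^(6 + 1) + 3·6^3 + 3·6^2 + 3·6 + 2|_6 = 280712 ⇒ 280711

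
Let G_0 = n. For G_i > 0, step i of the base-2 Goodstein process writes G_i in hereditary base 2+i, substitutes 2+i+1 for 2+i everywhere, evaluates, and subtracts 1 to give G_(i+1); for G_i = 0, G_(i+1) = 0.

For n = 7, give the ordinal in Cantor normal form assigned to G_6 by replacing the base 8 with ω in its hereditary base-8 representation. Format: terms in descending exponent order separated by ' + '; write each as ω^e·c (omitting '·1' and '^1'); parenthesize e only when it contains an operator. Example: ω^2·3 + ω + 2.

i=0: 7 = 2^2 + 2 + 1 (b=2); 2→3: 3^3 + 3 + 1 = 31; 31−1 = 30
i=1: 30 = 3^3 + 3 (b=3); 3→4: 4^4 + 4 = 260; 260−1 = 259
i=2: 259 = 4^4 + 3 (b=4); 4→5: 5^5 + 3 = 3128; 3128−1 = 3127
i=3: 3127 = 5^5 + 2 (b=5); 5→6: 6^6 + 2 = 46658; 46658−1 = 46657
i=4: 46657 = 6^6 + 1 (b=6); 6→7: 7^7 + 1 = 823544; 823544−1 = 823543
i=5: 823543 = 7^7 (b=7); 7→8: 8^8 = 16777216; 16777216−1 = 16777215
i=6: 16777215 = 7·8^7 + 7·8^6 + 7·8^5 + 7·8^4 + 7·8^3 + 7·8^2 + 7·8 + 7 (b=8); 8→9: 7·9^7 + 7·9^6 + 7·9^5 + 7·9^4 + 7·9^3 + 7·9^2 + 7·9 + 7 = 37665880; 37665880−1 = 37665879

ω^7·7 + ω^6·7 + ω^5·7 + ω^4·7 + ω^3·7 + ω^2·7 + ω·7 + 7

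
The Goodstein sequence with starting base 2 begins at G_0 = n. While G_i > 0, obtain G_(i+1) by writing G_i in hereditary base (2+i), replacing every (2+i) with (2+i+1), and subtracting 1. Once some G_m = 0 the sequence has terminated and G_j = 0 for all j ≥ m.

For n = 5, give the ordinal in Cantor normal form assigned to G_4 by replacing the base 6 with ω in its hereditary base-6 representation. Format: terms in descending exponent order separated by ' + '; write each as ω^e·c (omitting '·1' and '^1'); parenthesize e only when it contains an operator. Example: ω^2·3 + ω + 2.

ω^3·3 + ω^2·3 + ω·3 + 1

step 0: 5 = 2^2 + 1; sub 3 for 2: 3^3 + 1; = 28; G_1 = 28−1 = 27
step 1: 27 = 3^3; sub 4 for 3: 4^4; = 256; G_2 = 256−1 = 255
step 2: 255 = 3·4^3 + 3·4^2 + 3·4 + 3; sub 5 for 4: 3·5^3 + 3·5^2 + 3·5 + 3; = 468; G_3 = 468−1 = 467
step 3: 467 = 3·5^3 + 3·5^2 + 3·5 + 2; sub 6 for 5: 3·6^3 + 3·6^2 + 3·6 + 2; = 776; G_4 = 776−1 = 775
step 4: 775 = 3·6^3 + 3·6^2 + 3·6 + 1; sub 7 for 6: 3·7^3 + 3·7^2 + 3·7 + 1; = 1198; G_5 = 1198−1 = 1197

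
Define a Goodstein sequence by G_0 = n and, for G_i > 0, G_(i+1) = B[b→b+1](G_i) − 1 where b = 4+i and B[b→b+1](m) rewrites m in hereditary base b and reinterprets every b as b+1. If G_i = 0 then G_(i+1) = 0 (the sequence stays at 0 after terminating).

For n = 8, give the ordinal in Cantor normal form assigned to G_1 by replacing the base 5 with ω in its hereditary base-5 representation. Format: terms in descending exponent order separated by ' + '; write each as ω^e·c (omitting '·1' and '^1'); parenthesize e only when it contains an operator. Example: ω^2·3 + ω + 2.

base 4: 8 = 2·4; at 5: 2·5 = 10; next = 9
base 5: 9 = 5 + 4; at 6: 6 + 4 = 10; next = 9

ω + 4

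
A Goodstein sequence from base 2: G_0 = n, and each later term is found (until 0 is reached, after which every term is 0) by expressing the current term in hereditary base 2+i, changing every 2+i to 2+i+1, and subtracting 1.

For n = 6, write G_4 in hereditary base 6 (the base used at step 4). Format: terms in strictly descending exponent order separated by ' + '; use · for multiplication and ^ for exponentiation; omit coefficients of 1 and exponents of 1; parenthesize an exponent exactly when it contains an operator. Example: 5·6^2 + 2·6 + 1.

[0] 6 ≡ 2^2 + 2 (base 2). Lift 3: 30. −1: 29.
[1] 29 ≡ 3^3 + 2 (base 3). Lift 4: 258. −1: 257.
[2] 257 ≡ 4^4 + 1 (base 4). Lift 5: 3126. −1: 3125.
[3] 3125 ≡ 5^5 (base 5). Lift 6: 46656. −1: 46655.
[4] 46655 ≡ 5·6^5 + 5·6^4 + 5·6^3 + 5·6^2 + 5·6 + 5 (base 6). Lift 7: 98040. −1: 98039.

5·6^5 + 5·6^4 + 5·6^3 + 5·6^2 + 5·6 + 5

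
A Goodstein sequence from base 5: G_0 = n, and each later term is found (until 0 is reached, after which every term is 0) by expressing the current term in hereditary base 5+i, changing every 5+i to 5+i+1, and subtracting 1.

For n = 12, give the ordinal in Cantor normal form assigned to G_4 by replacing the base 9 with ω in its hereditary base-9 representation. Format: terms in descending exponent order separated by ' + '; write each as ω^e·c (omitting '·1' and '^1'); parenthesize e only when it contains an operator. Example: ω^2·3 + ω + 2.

step 0: 12 = 2·5 + 2; sub 6 for 5: 2·6 + 2; = 14; G_1 = 14−1 = 13
step 1: 13 = 2·6 + 1; sub 7 for 6: 2·7 + 1; = 15; G_2 = 15−1 = 14
step 2: 14 = 2·7; sub 8 for 7: 2·8; = 16; G_3 = 16−1 = 15
step 3: 15 = 8 + 7; sub 9 for 8: 9 + 7; = 16; G_4 = 16−1 = 15
step 4: 15 = 9 + 6; sub 10 for 9: 10 + 6; = 16; G_5 = 16−1 = 15

ω + 6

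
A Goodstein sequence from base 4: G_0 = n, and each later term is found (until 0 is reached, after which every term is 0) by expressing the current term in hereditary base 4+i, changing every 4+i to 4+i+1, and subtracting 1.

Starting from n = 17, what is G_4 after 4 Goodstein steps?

43

G_0 = 17. HB_4(17) = 4^2 + 1. Bump = 26. G_1 = 25.
G_1 = 25. HB_5(25) = 5^2. Bump = 36. G_2 = 35.
G_2 = 35. HB_6(35) = 5·6 + 5. Bump = 40. G_3 = 39.
G_3 = 39. HB_7(39) = 5·7 + 4. Bump = 44. G_4 = 43.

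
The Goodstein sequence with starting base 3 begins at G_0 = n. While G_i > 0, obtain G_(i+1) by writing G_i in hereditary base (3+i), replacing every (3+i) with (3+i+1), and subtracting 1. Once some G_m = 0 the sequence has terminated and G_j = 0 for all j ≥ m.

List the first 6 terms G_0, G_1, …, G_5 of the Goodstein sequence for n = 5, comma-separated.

(0) 5|_3 = 3 + 2 ↦ 4 + 2|_4 = 6 ⇒ 5
(1) 5|_4 = 4 + 1 ↦ 5 + 1|_5 = 6 ⇒ 5
(2) 5|_5 = 5 ↦ 6|_6 = 6 ⇒ 5
(3) 5|_6 = 5 ↦ 5|_7 = 5 ⇒ 4
(4) 4|_7 = 4 ↦ 4|_8 = 4 ⇒ 3

5, 5, 5, 5, 4, 3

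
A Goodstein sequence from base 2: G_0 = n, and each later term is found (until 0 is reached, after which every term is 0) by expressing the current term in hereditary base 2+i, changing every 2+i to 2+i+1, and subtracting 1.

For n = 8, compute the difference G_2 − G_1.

G_0 = 8. HB_2(8) = 2^(2 + 1). Bump = 81. G_1 = 80.
G_1 = 80. HB_3(80) = 2·3^3 + 2·3^2 + 2·3 + 2. Bump = 554. G_2 = 553.

473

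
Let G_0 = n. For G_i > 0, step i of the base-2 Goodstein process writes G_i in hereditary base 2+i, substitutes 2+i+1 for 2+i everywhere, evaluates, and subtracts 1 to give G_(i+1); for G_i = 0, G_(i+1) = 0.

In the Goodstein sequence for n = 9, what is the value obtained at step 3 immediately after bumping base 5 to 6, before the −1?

140744

G_0=9  [base 2] 2^(2 + 1) + 1  →[2↦3]→  3^(3 + 1) + 1 = 82  −1 ⇒ G_1=81
G_1=81  [base 3] 3^(3 + 1)  →[3↦4]→  4^(4 + 1) = 1024  −1 ⇒ G_2=1023
G_2=1023  [base 4] 3·4^4 + 3·4^3 + 3·4^2 + 3·4 + 3  →[4↦5]→  3·5^5 + 3·5^3 + 3·5^2 + 3·5 + 3 = 9843  −1 ⇒ G_3=9842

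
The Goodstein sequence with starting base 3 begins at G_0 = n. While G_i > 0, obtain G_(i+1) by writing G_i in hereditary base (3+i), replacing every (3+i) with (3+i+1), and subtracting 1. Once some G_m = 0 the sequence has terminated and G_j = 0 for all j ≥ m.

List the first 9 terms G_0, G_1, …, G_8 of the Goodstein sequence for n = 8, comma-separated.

8, 9, 10, 11, 11, 11, 11, 11, 11

(0) 8|_3 = 2·3 + 2 ↦ 2·4 + 2|_4 = 10 ⇒ 9
(1) 9|_4 = 2·4 + 1 ↦ 2·5 + 1|_5 = 11 ⇒ 10
(2) 10|_5 = 2·5 ↦ 2·6|_6 = 12 ⇒ 11
(3) 11|_6 = 6 + 5 ↦ 7 + 5|_7 = 12 ⇒ 11
(4) 11|_7 = 7 + 4 ↦ 8 + 4|_8 = 12 ⇒ 11
(5) 11|_8 = 8 + 3 ↦ 9 + 3|_9 = 12 ⇒ 11
(6) 11|_9 = 9 + 2 ↦ 10 + 2|_10 = 12 ⇒ 11
(7) 11|_10 = 10 + 1 ↦ 11 + 1|_11 = 12 ⇒ 11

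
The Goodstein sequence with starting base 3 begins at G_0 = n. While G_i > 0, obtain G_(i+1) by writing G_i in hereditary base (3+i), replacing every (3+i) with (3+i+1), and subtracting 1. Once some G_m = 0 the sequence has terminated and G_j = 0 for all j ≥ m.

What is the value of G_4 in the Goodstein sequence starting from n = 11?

i=0: 11 = 3^2 + 2 (b=3); 3→4: 4^2 + 2 = 18; 18−1 = 17
i=1: 17 = 4^2 + 1 (b=4); 4→5: 5^2 + 1 = 26; 26−1 = 25
i=2: 25 = 5^2 (b=5); 5→6: 6^2 = 36; 36−1 = 35
i=3: 35 = 5·6 + 5 (b=6); 6→7: 5·7 + 5 = 40; 40−1 = 39

39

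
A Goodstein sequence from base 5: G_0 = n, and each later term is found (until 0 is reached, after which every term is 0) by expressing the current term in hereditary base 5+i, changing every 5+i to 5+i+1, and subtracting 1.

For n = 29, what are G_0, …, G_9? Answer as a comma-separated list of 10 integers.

29, 39, 51, 65, 81, 99, 107, 115, 123, 131

base 5: 29 = 5^2 + 4; at 6: 6^2 + 4 = 40; next = 39
base 6: 39 = 6^2 + 3; at 7: 7^2 + 3 = 52; next = 51
base 7: 51 = 7^2 + 2; at 8: 8^2 + 2 = 66; next = 65
base 8: 65 = 8^2 + 1; at 9: 9^2 + 1 = 82; next = 81
base 9: 81 = 9^2; at 10: 10^2 = 100; next = 99
base 10: 99 = 9·10 + 9; at 11: 9·11 + 9 = 108; next = 107
base 11: 107 = 9·11 + 8; at 12: 9·12 + 8 = 116; next = 115
base 12: 115 = 9·12 + 7; at 13: 9·13 + 7 = 124; next = 123
base 13: 123 = 9·13 + 6; at 14: 9·14 + 6 = 132; next = 131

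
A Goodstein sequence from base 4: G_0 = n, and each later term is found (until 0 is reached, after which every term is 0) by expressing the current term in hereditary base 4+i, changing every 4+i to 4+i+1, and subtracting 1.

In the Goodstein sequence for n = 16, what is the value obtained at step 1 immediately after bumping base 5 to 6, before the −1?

base 4: 16 = 4^2; at 5: 5^2 = 25; next = 24
base 5: 24 = 4·5 + 4; at 6: 4·6 + 4 = 28; next = 27

28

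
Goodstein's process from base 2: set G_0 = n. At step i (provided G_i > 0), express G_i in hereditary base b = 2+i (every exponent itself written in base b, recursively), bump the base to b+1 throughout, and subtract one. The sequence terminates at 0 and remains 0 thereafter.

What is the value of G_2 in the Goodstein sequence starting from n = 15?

1283

[0] 15 ≡ 2^(2 + 1) + 2^2 + 2 + 1 (base 2). Lift 3: 112. −1: 111.
[1] 111 ≡ 3^(3 + 1) + 3^3 + 3 (base 3). Lift 4: 1284. −1: 1283.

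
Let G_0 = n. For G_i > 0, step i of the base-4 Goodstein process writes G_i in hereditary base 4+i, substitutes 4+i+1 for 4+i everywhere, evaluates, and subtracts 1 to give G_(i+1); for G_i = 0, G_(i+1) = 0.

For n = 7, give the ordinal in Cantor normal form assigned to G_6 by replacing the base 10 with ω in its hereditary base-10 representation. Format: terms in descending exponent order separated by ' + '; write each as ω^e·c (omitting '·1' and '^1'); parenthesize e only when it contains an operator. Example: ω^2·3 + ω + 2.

(0) 7|_4 = 4 + 3 ↦ 5 + 3|_5 = 8 ⇒ 7
(1) 7|_5 = 5 + 2 ↦ 6 + 2|_6 = 8 ⇒ 7
(2) 7|_6 = 6 + 1 ↦ 7 + 1|_7 = 8 ⇒ 7
(3) 7|_7 = 7 ↦ 8|_8 = 8 ⇒ 7
(4) 7|_8 = 7 ↦ 7|_9 = 7 ⇒ 6
(5) 6|_9 = 6 ↦ 6|_10 = 6 ⇒ 5
(6) 5|_10 = 5 ↦ 5|_11 = 5 ⇒ 4

5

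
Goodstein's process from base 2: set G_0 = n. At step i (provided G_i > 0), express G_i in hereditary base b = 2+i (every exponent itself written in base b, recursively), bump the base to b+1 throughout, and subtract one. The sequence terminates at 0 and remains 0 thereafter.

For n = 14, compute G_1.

[0] 14 ≡ 2^(2 + 1) + 2^2 + 2 (base 2). Lift 3: 111. −1: 110.
[1] 110 ≡ 3^(3 + 1) + 3^3 + 2 (base 3). Lift 4: 1282. −1: 1281.

110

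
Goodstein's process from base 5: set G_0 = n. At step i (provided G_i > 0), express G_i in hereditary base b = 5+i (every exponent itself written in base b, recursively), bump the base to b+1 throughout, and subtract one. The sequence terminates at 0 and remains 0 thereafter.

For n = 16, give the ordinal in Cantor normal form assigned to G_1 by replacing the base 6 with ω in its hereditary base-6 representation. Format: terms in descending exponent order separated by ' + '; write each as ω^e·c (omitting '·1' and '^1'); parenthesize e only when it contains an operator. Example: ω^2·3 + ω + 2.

(0) 16|_5 = 3·5 + 1 ↦ 3·6 + 1|_6 = 19 ⇒ 18
(1) 18|_6 = 3·6 ↦ 3·7|_7 = 21 ⇒ 20

ω·3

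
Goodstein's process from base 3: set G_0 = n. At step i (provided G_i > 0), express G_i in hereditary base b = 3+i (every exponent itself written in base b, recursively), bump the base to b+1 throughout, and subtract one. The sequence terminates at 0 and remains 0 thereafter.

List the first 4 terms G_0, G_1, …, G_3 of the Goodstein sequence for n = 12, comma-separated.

12, 19, 27, 37

(0) 12|_3 = 3^2 + 3 ↦ 4^2 + 4|_4 = 20 ⇒ 19
(1) 19|_4 = 4^2 + 3 ↦ 5^2 + 3|_5 = 28 ⇒ 27
(2) 27|_5 = 5^2 + 2 ↦ 6^2 + 2|_6 = 38 ⇒ 37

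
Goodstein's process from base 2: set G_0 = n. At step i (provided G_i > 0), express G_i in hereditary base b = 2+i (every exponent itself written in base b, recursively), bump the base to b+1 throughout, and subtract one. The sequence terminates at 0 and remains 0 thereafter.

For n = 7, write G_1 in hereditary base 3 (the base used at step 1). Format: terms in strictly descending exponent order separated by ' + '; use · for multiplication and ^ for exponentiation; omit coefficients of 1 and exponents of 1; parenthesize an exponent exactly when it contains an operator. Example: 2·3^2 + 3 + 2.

7 —HB2→ 2^2 + 2 + 1 —bump→ 3^3 + 3 + 1 = 31 —(−1)→ 30
30 —HB3→ 3^3 + 3 —bump→ 4^4 + 4 = 260 —(−1)→ 259

3^3 + 3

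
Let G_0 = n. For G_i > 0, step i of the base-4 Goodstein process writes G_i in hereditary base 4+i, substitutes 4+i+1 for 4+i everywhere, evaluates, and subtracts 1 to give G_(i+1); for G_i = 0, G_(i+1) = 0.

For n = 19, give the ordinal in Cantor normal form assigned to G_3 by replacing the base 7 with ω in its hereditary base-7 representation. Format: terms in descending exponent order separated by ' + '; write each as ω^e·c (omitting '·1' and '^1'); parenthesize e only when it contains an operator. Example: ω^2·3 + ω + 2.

ω^2

19 —HB4→ 4^2 + 3 —bump→ 5^2 + 3 = 28 —(−1)→ 27
27 —HB5→ 5^2 + 2 —bump→ 6^2 + 2 = 38 —(−1)→ 37
37 —HB6→ 6^2 + 1 —bump→ 7^2 + 1 = 50 —(−1)→ 49
49 —HB7→ 7^2 —bump→ 8^2 = 64 —(−1)→ 63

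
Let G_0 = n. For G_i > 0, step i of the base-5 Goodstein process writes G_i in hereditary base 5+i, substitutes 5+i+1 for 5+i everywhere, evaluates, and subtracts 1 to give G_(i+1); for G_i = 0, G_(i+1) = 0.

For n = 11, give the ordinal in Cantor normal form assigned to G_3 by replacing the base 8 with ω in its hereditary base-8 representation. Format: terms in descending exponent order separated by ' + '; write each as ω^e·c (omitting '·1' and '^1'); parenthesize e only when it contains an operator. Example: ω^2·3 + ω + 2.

G_0=11  [base 5] 2·5 + 1  →[5↦6]→  2·6 + 1 = 13  −1 ⇒ G_1=12
G_1=12  [base 6] 2·6  →[6↦7]→  2·7 = 14  −1 ⇒ G_2=13
G_2=13  [base 7] 7 + 6  →[7↦8]→  8 + 6 = 14  −1 ⇒ G_3=13

ω + 5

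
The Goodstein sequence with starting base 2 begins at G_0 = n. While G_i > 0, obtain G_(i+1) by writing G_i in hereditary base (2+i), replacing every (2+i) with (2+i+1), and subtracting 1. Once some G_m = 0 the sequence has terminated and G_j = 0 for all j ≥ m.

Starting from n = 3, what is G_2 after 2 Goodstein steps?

step 0: 3 = 2 + 1; sub 3 for 2: 3 + 1; = 4; G_1 = 4−1 = 3
step 1: 3 = 3; sub 4 for 3: 4; = 4; G_2 = 4−1 = 3
step 2: 3 = 3; sub 5 for 4: 3; = 3; G_3 = 3−1 = 2

3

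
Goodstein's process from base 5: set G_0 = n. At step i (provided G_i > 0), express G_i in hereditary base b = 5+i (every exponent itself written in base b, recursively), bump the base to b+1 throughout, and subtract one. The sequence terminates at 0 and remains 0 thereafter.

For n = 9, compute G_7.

7

9 —HB5→ 5 + 4 —bump→ 6 + 4 = 10 —(−1)→ 9
9 —HB6→ 6 + 3 —bump→ 7 + 3 = 10 —(−1)→ 9
9 —HB7→ 7 + 2 —bump→ 8 + 2 = 10 —(−1)→ 9
9 —HB8→ 8 + 1 —bump→ 9 + 1 = 10 —(−1)→ 9
9 —HB9→ 9 —bump→ 10 = 10 —(−1)→ 9
9 —HB10→ 9 —bump→ 9 = 9 —(−1)→ 8
8 —HB11→ 8 —bump→ 8 = 8 —(−1)→ 7
7 —HB12→ 7 —bump→ 7 = 7 —(−1)→ 6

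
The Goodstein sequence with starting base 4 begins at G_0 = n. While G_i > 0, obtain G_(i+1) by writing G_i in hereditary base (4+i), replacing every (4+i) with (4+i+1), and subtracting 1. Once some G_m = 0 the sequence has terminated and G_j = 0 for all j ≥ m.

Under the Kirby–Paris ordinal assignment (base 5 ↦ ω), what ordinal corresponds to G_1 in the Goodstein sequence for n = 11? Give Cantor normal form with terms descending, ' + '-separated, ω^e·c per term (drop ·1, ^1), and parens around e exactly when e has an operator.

G_0=11  [base 4] 2·4 + 3  →[4↦5]→  2·5 + 3 = 13  −1 ⇒ G_1=12
G_1=12  [base 5] 2·5 + 2  →[5↦6]→  2·6 + 2 = 14  −1 ⇒ G_2=13

ω·2 + 2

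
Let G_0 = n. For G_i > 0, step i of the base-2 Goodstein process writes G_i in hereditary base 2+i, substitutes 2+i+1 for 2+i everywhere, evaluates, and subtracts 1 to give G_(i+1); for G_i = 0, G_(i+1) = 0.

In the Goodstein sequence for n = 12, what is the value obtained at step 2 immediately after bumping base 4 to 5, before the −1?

15686

base 2: 12 = 2^(2 + 1) + 2^2; at 3: 3^(3 + 1) + 3^3 = 108; next = 107
base 3: 107 = 3^(3 + 1) + 2·3^2 + 2·3 + 2; at 4: 4^(4 + 1) + 2·4^2 + 2·4 + 2 = 1066; next = 1065
base 4: 1065 = 4^(4 + 1) + 2·4^2 + 2·4 + 1; at 5: 5^(5 + 1) + 2·5^2 + 2·5 + 1 = 15686; next = 15685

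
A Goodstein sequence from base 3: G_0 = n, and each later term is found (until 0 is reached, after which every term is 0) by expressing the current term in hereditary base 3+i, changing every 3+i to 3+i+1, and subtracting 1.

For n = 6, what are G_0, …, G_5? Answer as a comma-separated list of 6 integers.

step 0: 6 = 2·3; sub 4 for 3: 2·4; = 8; G_1 = 8−1 = 7
step 1: 7 = 4 + 3; sub 5 for 4: 5 + 3; = 8; G_2 = 8−1 = 7
step 2: 7 = 5 + 2; sub 6 for 5: 6 + 2; = 8; G_3 = 8−1 = 7
step 3: 7 = 6 + 1; sub 7 for 6: 7 + 1; = 8; G_4 = 8−1 = 7
step 4: 7 = 7; sub 8 for 7: 8; = 8; G_5 = 8−1 = 7

6, 7, 7, 7, 7, 7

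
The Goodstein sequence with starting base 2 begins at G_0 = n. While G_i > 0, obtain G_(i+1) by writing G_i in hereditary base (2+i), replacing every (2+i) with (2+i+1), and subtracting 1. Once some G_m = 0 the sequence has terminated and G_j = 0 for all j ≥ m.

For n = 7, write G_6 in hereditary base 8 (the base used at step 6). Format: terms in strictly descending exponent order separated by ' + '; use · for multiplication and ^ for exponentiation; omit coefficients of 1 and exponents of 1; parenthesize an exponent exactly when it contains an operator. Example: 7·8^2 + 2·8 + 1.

7·8^7 + 7·8^6 + 7·8^5 + 7·8^4 + 7·8^3 + 7·8^2 + 7·8 + 7

[0] 7 ≡ 2^2 + 2 + 1 (base 2). Lift 3: 31. −1: 30.
[1] 30 ≡ 3^3 + 3 (base 3). Lift 4: 260. −1: 259.
[2] 259 ≡ 4^4 + 3 (base 4). Lift 5: 3128. −1: 3127.
[3] 3127 ≡ 5^5 + 2 (base 5). Lift 6: 46658. −1: 46657.
[4] 46657 ≡ 6^6 + 1 (base 6). Lift 7: 823544. −1: 823543.
[5] 823543 ≡ 7^7 (base 7). Lift 8: 16777216. −1: 16777215.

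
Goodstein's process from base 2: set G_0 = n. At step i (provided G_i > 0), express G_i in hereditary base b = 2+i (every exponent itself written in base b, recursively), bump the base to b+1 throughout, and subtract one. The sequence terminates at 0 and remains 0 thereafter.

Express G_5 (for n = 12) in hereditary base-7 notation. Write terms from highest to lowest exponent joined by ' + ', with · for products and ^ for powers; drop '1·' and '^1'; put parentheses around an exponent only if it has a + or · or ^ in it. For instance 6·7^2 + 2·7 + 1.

G_0 = 12. HB_2(12) = 2^(2 + 1) + 2^2. Bump = 108. G_1 = 107.
G_1 = 107. HB_3(107) = 3^(3 + 1) + 2·3^2 + 2·3 + 2. Bump = 1066. G_2 = 1065.
G_2 = 1065. HB_4(1065) = 4^(4 + 1) + 2·4^2 + 2·4 + 1. Bump = 15686. G_3 = 15685.
G_3 = 15685. HB_5(15685) = 5^(5 + 1) + 2·5^2 + 2·5. Bump = 280020. G_4 = 280019.
G_4 = 280019. HB_6(280019) = 6^(6 + 1) + 2·6^2 + 6 + 5. Bump = 5764911. G_5 = 5764910.
G_5 = 5764910. HB_7(5764910) = 7^(7 + 1) + 2·7^2 + 7 + 4. Bump = 134217868. G_6 = 134217867.

7^(7 + 1) + 2·7^2 + 7 + 4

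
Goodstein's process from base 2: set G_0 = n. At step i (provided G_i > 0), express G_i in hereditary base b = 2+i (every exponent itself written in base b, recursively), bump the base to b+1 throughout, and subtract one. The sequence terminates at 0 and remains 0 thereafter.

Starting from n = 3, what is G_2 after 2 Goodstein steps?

step 0: 3 = 2 + 1; sub 3 for 2: 3 + 1; = 4; G_1 = 4−1 = 3
step 1: 3 = 3; sub 4 for 3: 4; = 4; G_2 = 4−1 = 3
step 2: 3 = 3; sub 5 for 4: 3; = 3; G_3 = 3−1 = 2

3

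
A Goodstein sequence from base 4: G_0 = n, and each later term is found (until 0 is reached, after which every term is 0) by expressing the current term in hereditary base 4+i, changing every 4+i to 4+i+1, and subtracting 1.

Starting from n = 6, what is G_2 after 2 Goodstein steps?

step 0: 6 = 4 + 2; sub 5 for 4: 5 + 2; = 7; G_1 = 7−1 = 6
step 1: 6 = 5 + 1; sub 6 for 5: 6 + 1; = 7; G_2 = 7−1 = 6

6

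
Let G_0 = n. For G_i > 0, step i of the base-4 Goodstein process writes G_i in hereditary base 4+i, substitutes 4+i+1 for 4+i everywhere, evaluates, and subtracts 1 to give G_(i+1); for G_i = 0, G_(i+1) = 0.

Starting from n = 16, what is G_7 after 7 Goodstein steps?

41

(0) 16|_4 = 4^2 ↦ 5^2|_5 = 25 ⇒ 24
(1) 24|_5 = 4·5 + 4 ↦ 4·6 + 4|_6 = 28 ⇒ 27
(2) 27|_6 = 4·6 + 3 ↦ 4·7 + 3|_7 = 31 ⇒ 30
(3) 30|_7 = 4·7 + 2 ↦ 4·8 + 2|_8 = 34 ⇒ 33
(4) 33|_8 = 4·8 + 1 ↦ 4·9 + 1|_9 = 37 ⇒ 36
(5) 36|_9 = 4·9 ↦ 4·10|_10 = 40 ⇒ 39
(6) 39|_10 = 3·10 + 9 ↦ 3·11 + 9|_11 = 42 ⇒ 41
(7) 41|_11 = 3·11 + 8 ↦ 3·12 + 8|_12 = 44 ⇒ 43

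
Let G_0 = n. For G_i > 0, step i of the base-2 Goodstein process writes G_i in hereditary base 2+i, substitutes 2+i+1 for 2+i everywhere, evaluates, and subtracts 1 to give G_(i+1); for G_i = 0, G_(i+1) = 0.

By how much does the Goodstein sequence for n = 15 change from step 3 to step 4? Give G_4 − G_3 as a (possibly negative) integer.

(0) 15|_2 = 2^(2 + 1) + 2^2 + 2 + 1 ↦ 3^(3 + 1) + 3^3 + 3 + 1|_3 = 112 ⇒ 111
(1) 111|_3 = 3^(3 + 1) + 3^3 + 3 ↦ 4^(4 + 1) + 4^4 + 4|_4 = 1284 ⇒ 1283
(2) 1283|_4 = 4^(4 + 1) + 4^4 + 3 ↦ 5^(5 + 1) + 5^5 + 3|_5 = 18753 ⇒ 18752
(3) 18752|_5 = 5^(5 + 1) + 5^5 + 2 ↦ 6^(6 + 1) + 6^6 + 2|_6 = 326594 ⇒ 326593

307841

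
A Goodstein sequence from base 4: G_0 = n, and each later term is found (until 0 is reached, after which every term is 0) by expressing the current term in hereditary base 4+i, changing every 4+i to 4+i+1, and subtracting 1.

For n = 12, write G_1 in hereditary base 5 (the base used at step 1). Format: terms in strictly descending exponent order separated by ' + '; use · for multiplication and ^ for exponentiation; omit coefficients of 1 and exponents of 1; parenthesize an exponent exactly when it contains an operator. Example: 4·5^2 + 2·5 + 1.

G_0=12  [base 4] 3·4  →[4↦5]→  3·5 = 15  −1 ⇒ G_1=14
G_1=14  [base 5] 2·5 + 4  →[5↦6]→  2·6 + 4 = 16  −1 ⇒ G_2=15

2·5 + 4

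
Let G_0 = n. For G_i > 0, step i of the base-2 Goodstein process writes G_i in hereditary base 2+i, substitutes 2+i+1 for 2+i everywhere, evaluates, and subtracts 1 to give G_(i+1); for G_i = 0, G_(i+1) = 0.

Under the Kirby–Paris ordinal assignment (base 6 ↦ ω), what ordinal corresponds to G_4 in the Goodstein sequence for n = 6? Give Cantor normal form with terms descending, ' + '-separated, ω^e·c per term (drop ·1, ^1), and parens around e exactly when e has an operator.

[0] 6 ≡ 2^2 + 2 (base 2). Lift 3: 30. −1: 29.
[1] 29 ≡ 3^3 + 2 (base 3). Lift 4: 258. −1: 257.
[2] 257 ≡ 4^4 + 1 (base 4). Lift 5: 3126. −1: 3125.
[3] 3125 ≡ 5^5 (base 5). Lift 6: 46656. −1: 46655.

ω^5·5 + ω^4·5 + ω^3·5 + ω^2·5 + ω·5 + 5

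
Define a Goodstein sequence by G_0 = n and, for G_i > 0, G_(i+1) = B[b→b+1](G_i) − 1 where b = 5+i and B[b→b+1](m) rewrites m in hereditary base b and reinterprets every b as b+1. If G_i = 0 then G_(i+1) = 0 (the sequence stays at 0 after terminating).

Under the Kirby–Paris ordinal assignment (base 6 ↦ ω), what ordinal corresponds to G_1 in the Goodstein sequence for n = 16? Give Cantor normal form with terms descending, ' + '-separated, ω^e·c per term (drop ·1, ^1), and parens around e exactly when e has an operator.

step 0: 16 = 3·5 + 1; sub 6 for 5: 3·6 + 1; = 19; G_1 = 19−1 = 18
step 1: 18 = 3·6; sub 7 for 6: 3·7; = 21; G_2 = 21−1 = 20

ω·3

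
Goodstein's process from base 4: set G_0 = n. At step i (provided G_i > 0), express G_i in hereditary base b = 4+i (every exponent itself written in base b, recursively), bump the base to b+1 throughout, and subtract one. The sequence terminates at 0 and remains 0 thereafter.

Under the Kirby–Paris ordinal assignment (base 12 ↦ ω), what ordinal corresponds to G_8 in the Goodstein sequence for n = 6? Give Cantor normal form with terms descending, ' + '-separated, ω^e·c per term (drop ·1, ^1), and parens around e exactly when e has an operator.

1

G_0 = 6. HB_4(6) = 4 + 2. Bump = 7. G_1 = 6.
G_1 = 6. HB_5(6) = 5 + 1. Bump = 7. G_2 = 6.
G_2 = 6. HB_6(6) = 6. Bump = 7. G_3 = 6.
G_3 = 6. HB_7(6) = 6. Bump = 6. G_4 = 5.
G_4 = 5. HB_8(5) = 5. Bump = 5. G_5 = 4.
G_5 = 4. HB_9(4) = 4. Bump = 4. G_6 = 3.
G_6 = 3. HB_10(3) = 3. Bump = 3. G_7 = 2.
G_7 = 2. HB_11(2) = 2. Bump = 2. G_8 = 1.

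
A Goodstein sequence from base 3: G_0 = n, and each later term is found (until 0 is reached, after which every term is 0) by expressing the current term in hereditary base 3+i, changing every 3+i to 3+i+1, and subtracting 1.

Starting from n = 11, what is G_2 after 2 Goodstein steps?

11 —HB3→ 3^2 + 2 —bump→ 4^2 + 2 = 18 —(−1)→ 17
17 —HB4→ 4^2 + 1 —bump→ 5^2 + 1 = 26 —(−1)→ 25
25 —HB5→ 5^2 —bump→ 6^2 = 36 —(−1)→ 35

25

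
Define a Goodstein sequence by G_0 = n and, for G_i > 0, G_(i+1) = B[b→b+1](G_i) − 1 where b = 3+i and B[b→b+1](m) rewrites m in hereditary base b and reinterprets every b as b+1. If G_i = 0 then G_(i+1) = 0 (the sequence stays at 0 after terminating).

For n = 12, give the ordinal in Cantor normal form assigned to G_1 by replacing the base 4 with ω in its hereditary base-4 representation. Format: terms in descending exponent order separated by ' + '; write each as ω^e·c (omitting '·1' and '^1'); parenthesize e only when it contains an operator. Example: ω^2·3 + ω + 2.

(0) 12|_3 = 3^2 + 3 ↦ 4^2 + 4|_4 = 20 ⇒ 19
(1) 19|_4 = 4^2 + 3 ↦ 5^2 + 3|_5 = 28 ⇒ 27

ω^2 + 3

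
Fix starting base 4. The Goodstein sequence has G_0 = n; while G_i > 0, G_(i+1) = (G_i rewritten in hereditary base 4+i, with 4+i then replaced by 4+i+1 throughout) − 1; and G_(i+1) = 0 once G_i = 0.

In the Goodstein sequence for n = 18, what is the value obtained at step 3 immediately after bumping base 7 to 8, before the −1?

base 4: 18 = 4^2 + 2; at 5: 5^2 + 2 = 27; next = 26
base 5: 26 = 5^2 + 1; at 6: 6^2 + 1 = 37; next = 36
base 6: 36 = 6^2; at 7: 7^2 = 49; next = 48
base 7: 48 = 6·7 + 6; at 8: 6·8 + 6 = 54; next = 53

54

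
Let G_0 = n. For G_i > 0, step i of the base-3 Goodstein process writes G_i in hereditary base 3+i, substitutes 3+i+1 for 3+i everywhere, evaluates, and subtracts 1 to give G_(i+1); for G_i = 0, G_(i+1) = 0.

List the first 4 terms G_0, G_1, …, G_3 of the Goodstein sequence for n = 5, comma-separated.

G_0=5  [base 3] 3 + 2  →[3↦4]→  4 + 2 = 6  −1 ⇒ G_1=5
G_1=5  [base 4] 4 + 1  →[4↦5]→  5 + 1 = 6  −1 ⇒ G_2=5
G_2=5  [base 5] 5  →[5↦6]→  6 = 6  −1 ⇒ G_3=5

5, 5, 5, 5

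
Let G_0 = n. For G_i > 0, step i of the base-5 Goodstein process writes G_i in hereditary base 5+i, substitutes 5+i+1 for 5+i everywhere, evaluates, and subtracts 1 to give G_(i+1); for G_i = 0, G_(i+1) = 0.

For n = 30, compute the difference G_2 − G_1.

G_0 = 30. HB_5(30) = 5^2 + 5. Bump = 42. G_1 = 41.
G_1 = 41. HB_6(41) = 6^2 + 5. Bump = 54. G_2 = 53.

12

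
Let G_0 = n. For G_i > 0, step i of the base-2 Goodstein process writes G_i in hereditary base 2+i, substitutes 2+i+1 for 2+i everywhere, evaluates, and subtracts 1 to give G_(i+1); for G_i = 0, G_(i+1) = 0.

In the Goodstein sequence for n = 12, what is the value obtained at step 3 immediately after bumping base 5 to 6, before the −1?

280020

base 2: 12 = 2^(2 + 1) + 2^2; at 3: 3^(3 + 1) + 3^3 = 108; next = 107
base 3: 107 = 3^(3 + 1) + 2·3^2 + 2·3 + 2; at 4: 4^(4 + 1) + 2·4^2 + 2·4 + 2 = 1066; next = 1065
base 4: 1065 = 4^(4 + 1) + 2·4^2 + 2·4 + 1; at 5: 5^(5 + 1) + 2·5^2 + 2·5 + 1 = 15686; next = 15685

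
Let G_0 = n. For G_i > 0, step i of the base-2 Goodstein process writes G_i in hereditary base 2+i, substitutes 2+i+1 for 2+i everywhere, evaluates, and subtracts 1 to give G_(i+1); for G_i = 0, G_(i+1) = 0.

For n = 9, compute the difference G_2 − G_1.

942

9 —HB2→ 2^(2 + 1) + 1 —bump→ 3^(3 + 1) + 1 = 82 —(−1)→ 81
81 —HB3→ 3^(3 + 1) —bump→ 4^(4 + 1) = 1024 —(−1)→ 1023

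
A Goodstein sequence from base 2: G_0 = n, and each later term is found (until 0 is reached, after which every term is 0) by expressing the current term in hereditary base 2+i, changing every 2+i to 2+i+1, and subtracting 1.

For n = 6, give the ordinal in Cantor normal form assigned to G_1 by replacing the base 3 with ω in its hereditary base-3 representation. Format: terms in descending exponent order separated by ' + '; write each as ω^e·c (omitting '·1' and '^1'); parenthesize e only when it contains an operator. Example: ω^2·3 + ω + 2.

step 0: 6 = 2^2 + 2; sub 3 for 2: 3^3 + 3; = 30; G_1 = 30−1 = 29
step 1: 29 = 3^3 + 2; sub 4 for 3: 4^4 + 2; = 258; G_2 = 258−1 = 257

ω^ω + 2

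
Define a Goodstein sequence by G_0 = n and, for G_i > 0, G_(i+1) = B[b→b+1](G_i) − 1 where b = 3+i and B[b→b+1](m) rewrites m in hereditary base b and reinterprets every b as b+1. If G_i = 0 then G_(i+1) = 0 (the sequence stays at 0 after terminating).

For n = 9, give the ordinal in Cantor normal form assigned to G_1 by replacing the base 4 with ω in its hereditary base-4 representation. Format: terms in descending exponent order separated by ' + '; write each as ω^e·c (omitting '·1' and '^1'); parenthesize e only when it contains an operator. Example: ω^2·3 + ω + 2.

ω·3 + 3

i=0: 9 = 3^2 (b=3); 3→4: 4^2 = 16; 16−1 = 15
i=1: 15 = 3·4 + 3 (b=4); 4→5: 3·5 + 3 = 18; 18−1 = 17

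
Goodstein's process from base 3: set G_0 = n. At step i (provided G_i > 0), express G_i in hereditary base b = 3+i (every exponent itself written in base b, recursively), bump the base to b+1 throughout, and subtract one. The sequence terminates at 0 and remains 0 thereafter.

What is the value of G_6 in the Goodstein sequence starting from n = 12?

i=0: 12 = 3^2 + 3 (b=3); 3→4: 4^2 + 4 = 20; 20−1 = 19
i=1: 19 = 4^2 + 3 (b=4); 4→5: 5^2 + 3 = 28; 28−1 = 27
i=2: 27 = 5^2 + 2 (b=5); 5→6: 6^2 + 2 = 38; 38−1 = 37
i=3: 37 = 6^2 + 1 (b=6); 6→7: 7^2 + 1 = 50; 50−1 = 49
i=4: 49 = 7^2 (b=7); 7→8: 8^2 = 64; 64−1 = 63
i=5: 63 = 7·8 + 7 (b=8); 8→9: 7·9 + 7 = 70; 70−1 = 69

69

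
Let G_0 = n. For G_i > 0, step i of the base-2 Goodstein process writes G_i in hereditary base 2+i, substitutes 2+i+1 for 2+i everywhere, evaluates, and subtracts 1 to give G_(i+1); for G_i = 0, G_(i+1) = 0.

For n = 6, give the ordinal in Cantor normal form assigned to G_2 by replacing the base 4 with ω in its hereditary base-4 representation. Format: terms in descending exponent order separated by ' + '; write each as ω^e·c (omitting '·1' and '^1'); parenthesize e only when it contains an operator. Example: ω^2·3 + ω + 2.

ω^ω + 1

G_0=6  [base 2] 2^2 + 2  →[2↦3]→  3^3 + 3 = 30  −1 ⇒ G_1=29
G_1=29  [base 3] 3^3 + 2  →[3↦4]→  4^4 + 2 = 258  −1 ⇒ G_2=257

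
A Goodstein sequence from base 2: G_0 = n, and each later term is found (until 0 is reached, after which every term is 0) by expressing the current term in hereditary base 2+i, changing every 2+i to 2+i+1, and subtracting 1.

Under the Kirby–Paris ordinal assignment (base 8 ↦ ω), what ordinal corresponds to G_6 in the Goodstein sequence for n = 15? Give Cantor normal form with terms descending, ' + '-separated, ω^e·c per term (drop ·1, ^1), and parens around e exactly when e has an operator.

base 2: 15 = 2^(2 + 1) + 2^2 + 2 + 1; at 3: 3^(3 + 1) + 3^3 + 3 + 1 = 112; next = 111
base 3: 111 = 3^(3 + 1) + 3^3 + 3; at 4: 4^(4 + 1) + 4^4 + 4 = 1284; next = 1283
base 4: 1283 = 4^(4 + 1) + 4^4 + 3; at 5: 5^(5 + 1) + 5^5 + 3 = 18753; next = 18752
base 5: 18752 = 5^(5 + 1) + 5^5 + 2; at 6: 6^(6 + 1) + 6^6 + 2 = 326594; next = 326593
base 6: 326593 = 6^(6 + 1) + 6^6 + 1; at 7: 7^(7 + 1) + 7^7 + 1 = 6588345; next = 6588344
base 7: 6588344 = 7^(7 + 1) + 7^7; at 8: 8^(8 + 1) + 8^8 = 150994944; next = 150994943
base 8: 150994943 = 8^(8 + 1) + 7·8^7 + 7·8^6 + 7·8^5 + 7·8^4 + 7·8^3 + 7·8^2 + 7·8 + 7; at 9: 9^(9 + 1) + 7·9^7 + 7·9^6 + 7·9^5 + 7·9^4 + 7·9^3 + 7·9^2 + 7·9 + 7 = 3524450281; next = 3524450280

ω^(ω + 1) + ω^7·7 + ω^6·7 + ω^5·7 + ω^4·7 + ω^3·7 + ω^2·7 + ω·7 + 7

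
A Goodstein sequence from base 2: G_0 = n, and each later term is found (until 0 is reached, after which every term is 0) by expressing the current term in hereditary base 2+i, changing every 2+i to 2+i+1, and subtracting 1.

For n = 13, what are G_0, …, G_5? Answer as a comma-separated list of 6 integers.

step 0: 13 = 2^(2 + 1) + 2^2 + 1; sub 3 for 2: 3^(3 + 1) + 3^3 + 1; = 109; G_1 = 109−1 = 108
step 1: 108 = 3^(3 + 1) + 3^3; sub 4 for 3: 4^(4 + 1) + 4^4; = 1280; G_2 = 1280−1 = 1279
step 2: 1279 = 4^(4 + 1) + 3·4^3 + 3·4^2 + 3·4 + 3; sub 5 for 4: 5^(5 + 1) + 3·5^3 + 3·5^2 + 3·5 + 3; = 16093; G_3 = 16093−1 = 16092
step 3: 16092 = 5^(5 + 1) + 3·5^3 + 3·5^2 + 3·5 + 2; sub 6 for 5: 6^(6 + 1) + 3·6^3 + 3·6^2 + 3·6 + 2; = 280712; G_4 = 280712−1 = 280711
step 4: 280711 = 6^(6 + 1) + 3·6^3 + 3·6^2 + 3·6 + 1; sub 7 for 6: 7^(7 + 1) + 3·7^3 + 3·7^2 + 3·7 + 1; = 5765999; G_5 = 5765999−1 = 5765998

13, 108, 1279, 16092, 280711, 5765998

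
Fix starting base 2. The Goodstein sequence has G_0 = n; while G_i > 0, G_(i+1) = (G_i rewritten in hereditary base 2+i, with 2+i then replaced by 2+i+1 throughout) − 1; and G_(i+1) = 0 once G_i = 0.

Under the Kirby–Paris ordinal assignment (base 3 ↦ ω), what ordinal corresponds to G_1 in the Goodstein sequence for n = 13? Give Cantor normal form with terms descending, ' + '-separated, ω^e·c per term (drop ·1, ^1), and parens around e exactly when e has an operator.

ω^(ω + 1) + ω^ω

step 0: 13 = 2^(2 + 1) + 2^2 + 1; sub 3 for 2: 3^(3 + 1) + 3^3 + 1; = 109; G_1 = 109−1 = 108
step 1: 108 = 3^(3 + 1) + 3^3; sub 4 for 3: 4^(4 + 1) + 4^4; = 1280; G_2 = 1280−1 = 1279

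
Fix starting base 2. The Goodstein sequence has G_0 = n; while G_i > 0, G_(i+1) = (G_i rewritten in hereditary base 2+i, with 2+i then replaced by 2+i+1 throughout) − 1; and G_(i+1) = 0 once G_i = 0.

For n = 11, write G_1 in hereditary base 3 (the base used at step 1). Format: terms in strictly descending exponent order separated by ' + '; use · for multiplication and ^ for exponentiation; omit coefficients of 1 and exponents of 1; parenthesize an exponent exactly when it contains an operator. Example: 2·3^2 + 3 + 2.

3^(3 + 1) + 3

G_0=11  [base 2] 2^(2 + 1) + 2 + 1  →[2↦3]→  3^(3 + 1) + 3 + 1 = 85  −1 ⇒ G_1=84
G_1=84  [base 3] 3^(3 + 1) + 3  →[3↦4]→  4^(4 + 1) + 4 = 1028  −1 ⇒ G_2=1027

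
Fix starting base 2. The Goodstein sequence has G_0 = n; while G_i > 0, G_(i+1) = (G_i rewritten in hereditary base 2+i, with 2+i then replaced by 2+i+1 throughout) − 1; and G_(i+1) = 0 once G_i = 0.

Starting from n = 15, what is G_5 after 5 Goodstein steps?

6588344

[0] 15 ≡ 2^(2 + 1) + 2^2 + 2 + 1 (base 2). Lift 3: 112. −1: 111.
[1] 111 ≡ 3^(3 + 1) + 3^3 + 3 (base 3). Lift 4: 1284. −1: 1283.
[2] 1283 ≡ 4^(4 + 1) + 4^4 + 3 (base 4). Lift 5: 18753. −1: 18752.
[3] 18752 ≡ 5^(5 + 1) + 5^5 + 2 (base 5). Lift 6: 326594. −1: 326593.
[4] 326593 ≡ 6^(6 + 1) + 6^6 + 1 (base 6). Lift 7: 6588345. −1: 6588344.
[5] 6588344 ≡ 7^(7 + 1) + 7^7 (base 7). Lift 8: 150994944. −1: 150994943.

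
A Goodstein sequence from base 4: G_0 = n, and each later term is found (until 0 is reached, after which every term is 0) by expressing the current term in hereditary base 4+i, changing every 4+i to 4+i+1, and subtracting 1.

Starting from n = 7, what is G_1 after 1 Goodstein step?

7

base 4: 7 = 4 + 3; at 5: 5 + 3 = 8; next = 7
base 5: 7 = 5 + 2; at 6: 6 + 2 = 8; next = 7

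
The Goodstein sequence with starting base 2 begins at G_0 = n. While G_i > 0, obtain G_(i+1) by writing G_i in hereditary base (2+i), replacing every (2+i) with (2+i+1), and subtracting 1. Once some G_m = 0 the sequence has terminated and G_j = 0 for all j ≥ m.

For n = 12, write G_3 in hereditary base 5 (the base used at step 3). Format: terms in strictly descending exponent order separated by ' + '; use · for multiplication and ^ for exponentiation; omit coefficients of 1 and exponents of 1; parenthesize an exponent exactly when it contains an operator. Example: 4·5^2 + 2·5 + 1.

5^(5 + 1) + 2·5^2 + 2·5

G_0 = 12. HB_2(12) = 2^(2 + 1) + 2^2. Bump = 108. G_1 = 107.
G_1 = 107. HB_3(107) = 3^(3 + 1) + 2·3^2 + 2·3 + 2. Bump = 1066. G_2 = 1065.
G_2 = 1065. HB_4(1065) = 4^(4 + 1) + 2·4^2 + 2·4 + 1. Bump = 15686. G_3 = 15685.
G_3 = 15685. HB_5(15685) = 5^(5 + 1) + 2·5^2 + 2·5. Bump = 280020. G_4 = 280019.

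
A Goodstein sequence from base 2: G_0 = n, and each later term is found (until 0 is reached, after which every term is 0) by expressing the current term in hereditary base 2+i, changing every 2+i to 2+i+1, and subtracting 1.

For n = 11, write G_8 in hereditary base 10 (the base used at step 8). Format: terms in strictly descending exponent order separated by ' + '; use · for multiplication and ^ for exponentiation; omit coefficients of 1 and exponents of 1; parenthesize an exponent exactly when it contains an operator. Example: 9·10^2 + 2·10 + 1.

(0) 11|_2 = 2^(2 + 1) + 2 + 1 ↦ 3^(3 + 1) + 3 + 1|_3 = 85 ⇒ 84
(1) 84|_3 = 3^(3 + 1) + 3 ↦ 4^(4 + 1) + 4|_4 = 1028 ⇒ 1027
(2) 1027|_4 = 4^(4 + 1) + 3 ↦ 5^(5 + 1) + 3|_5 = 15628 ⇒ 15627
(3) 15627|_5 = 5^(5 + 1) + 2 ↦ 6^(6 + 1) + 2|_6 = 279938 ⇒ 279937
(4) 279937|_6 = 6^(6 + 1) + 1 ↦ 7^(7 + 1) + 1|_7 = 5764802 ⇒ 5764801
(5) 5764801|_7 = 7^(7 + 1) ↦ 8^(8 + 1)|_8 = 134217728 ⇒ 134217727
(6) 134217727|_8 = 7·8^8 + 7·8^7 + 7·8^6 + 7·8^5 + 7·8^4 + 7·8^3 + 7·8^2 + 7·8 + 7 ↦ 7·9^9 + 7·9^7 + 7·9^6 + 7·9^5 + 7·9^4 + 7·9^3 + 7·9^2 + 7·9 + 7|_9 = 2749609303 ⇒ 2749609302
(7) 2749609302|_9 = 7·9^9 + 7·9^7 + 7·9^6 + 7·9^5 + 7·9^4 + 7·9^3 + 7·9^2 + 7·9 + 6 ↦ 7·10^10 + 7·10^7 + 7·10^6 + 7·10^5 + 7·10^4 + 7·10^3 + 7·10^2 + 7·10 + 6|_10 = 70077777776 ⇒ 70077777775

7·10^10 + 7·10^7 + 7·10^6 + 7·10^5 + 7·10^4 + 7·10^3 + 7·10^2 + 7·10 + 5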